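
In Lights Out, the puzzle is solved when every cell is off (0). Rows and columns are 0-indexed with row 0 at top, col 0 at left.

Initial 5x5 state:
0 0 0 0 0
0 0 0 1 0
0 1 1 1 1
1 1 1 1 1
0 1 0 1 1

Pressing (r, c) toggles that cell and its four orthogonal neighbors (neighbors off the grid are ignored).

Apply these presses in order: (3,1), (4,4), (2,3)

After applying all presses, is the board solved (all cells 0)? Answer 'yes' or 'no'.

After press 1 at (3,1):
0 0 0 0 0
0 0 0 1 0
0 0 1 1 1
0 0 0 1 1
0 0 0 1 1

After press 2 at (4,4):
0 0 0 0 0
0 0 0 1 0
0 0 1 1 1
0 0 0 1 0
0 0 0 0 0

After press 3 at (2,3):
0 0 0 0 0
0 0 0 0 0
0 0 0 0 0
0 0 0 0 0
0 0 0 0 0

Lights still on: 0

Answer: yes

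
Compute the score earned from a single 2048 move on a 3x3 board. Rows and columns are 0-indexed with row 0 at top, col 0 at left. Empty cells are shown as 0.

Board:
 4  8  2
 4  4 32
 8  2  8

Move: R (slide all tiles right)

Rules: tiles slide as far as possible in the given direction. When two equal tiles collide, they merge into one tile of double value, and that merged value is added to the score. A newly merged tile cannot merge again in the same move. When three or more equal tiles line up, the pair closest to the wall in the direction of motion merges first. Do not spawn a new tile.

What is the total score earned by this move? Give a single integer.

Answer: 8

Derivation:
Slide right:
row 0: [4, 8, 2] -> [4, 8, 2]  score +0 (running 0)
row 1: [4, 4, 32] -> [0, 8, 32]  score +8 (running 8)
row 2: [8, 2, 8] -> [8, 2, 8]  score +0 (running 8)
Board after move:
 4  8  2
 0  8 32
 8  2  8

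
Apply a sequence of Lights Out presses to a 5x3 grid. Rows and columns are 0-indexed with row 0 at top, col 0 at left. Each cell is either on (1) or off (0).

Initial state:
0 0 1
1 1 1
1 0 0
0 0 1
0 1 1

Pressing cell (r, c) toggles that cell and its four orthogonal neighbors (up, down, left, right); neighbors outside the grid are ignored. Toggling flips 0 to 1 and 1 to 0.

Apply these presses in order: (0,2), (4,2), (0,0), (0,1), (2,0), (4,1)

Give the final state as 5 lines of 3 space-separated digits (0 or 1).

After press 1 at (0,2):
0 1 0
1 1 0
1 0 0
0 0 1
0 1 1

After press 2 at (4,2):
0 1 0
1 1 0
1 0 0
0 0 0
0 0 0

After press 3 at (0,0):
1 0 0
0 1 0
1 0 0
0 0 0
0 0 0

After press 4 at (0,1):
0 1 1
0 0 0
1 0 0
0 0 0
0 0 0

After press 5 at (2,0):
0 1 1
1 0 0
0 1 0
1 0 0
0 0 0

After press 6 at (4,1):
0 1 1
1 0 0
0 1 0
1 1 0
1 1 1

Answer: 0 1 1
1 0 0
0 1 0
1 1 0
1 1 1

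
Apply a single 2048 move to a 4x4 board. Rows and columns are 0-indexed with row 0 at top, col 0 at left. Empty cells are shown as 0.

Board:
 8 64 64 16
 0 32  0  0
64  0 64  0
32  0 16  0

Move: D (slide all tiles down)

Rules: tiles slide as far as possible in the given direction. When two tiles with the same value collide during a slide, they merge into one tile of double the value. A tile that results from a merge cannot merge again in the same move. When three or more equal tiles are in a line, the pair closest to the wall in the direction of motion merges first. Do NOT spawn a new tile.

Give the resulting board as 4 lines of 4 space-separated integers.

Slide down:
col 0: [8, 0, 64, 32] -> [0, 8, 64, 32]
col 1: [64, 32, 0, 0] -> [0, 0, 64, 32]
col 2: [64, 0, 64, 16] -> [0, 0, 128, 16]
col 3: [16, 0, 0, 0] -> [0, 0, 0, 16]

Answer:   0   0   0   0
  8   0   0   0
 64  64 128   0
 32  32  16  16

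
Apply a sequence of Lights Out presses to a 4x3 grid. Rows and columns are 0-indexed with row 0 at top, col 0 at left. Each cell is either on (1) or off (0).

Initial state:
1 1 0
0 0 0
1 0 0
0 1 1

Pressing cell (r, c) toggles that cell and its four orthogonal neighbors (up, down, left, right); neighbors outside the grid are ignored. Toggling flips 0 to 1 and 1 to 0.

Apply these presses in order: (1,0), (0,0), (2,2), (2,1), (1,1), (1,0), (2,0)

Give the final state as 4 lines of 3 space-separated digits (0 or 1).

After press 1 at (1,0):
0 1 0
1 1 0
0 0 0
0 1 1

After press 2 at (0,0):
1 0 0
0 1 0
0 0 0
0 1 1

After press 3 at (2,2):
1 0 0
0 1 1
0 1 1
0 1 0

After press 4 at (2,1):
1 0 0
0 0 1
1 0 0
0 0 0

After press 5 at (1,1):
1 1 0
1 1 0
1 1 0
0 0 0

After press 6 at (1,0):
0 1 0
0 0 0
0 1 0
0 0 0

After press 7 at (2,0):
0 1 0
1 0 0
1 0 0
1 0 0

Answer: 0 1 0
1 0 0
1 0 0
1 0 0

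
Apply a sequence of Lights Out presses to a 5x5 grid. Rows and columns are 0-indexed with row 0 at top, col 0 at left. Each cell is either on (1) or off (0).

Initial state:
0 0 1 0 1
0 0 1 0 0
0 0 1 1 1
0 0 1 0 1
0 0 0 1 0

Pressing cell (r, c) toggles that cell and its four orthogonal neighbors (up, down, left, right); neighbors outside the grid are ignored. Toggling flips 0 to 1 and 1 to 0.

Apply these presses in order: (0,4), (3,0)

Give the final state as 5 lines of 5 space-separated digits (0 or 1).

Answer: 0 0 1 1 0
0 0 1 0 1
1 0 1 1 1
1 1 1 0 1
1 0 0 1 0

Derivation:
After press 1 at (0,4):
0 0 1 1 0
0 0 1 0 1
0 0 1 1 1
0 0 1 0 1
0 0 0 1 0

After press 2 at (3,0):
0 0 1 1 0
0 0 1 0 1
1 0 1 1 1
1 1 1 0 1
1 0 0 1 0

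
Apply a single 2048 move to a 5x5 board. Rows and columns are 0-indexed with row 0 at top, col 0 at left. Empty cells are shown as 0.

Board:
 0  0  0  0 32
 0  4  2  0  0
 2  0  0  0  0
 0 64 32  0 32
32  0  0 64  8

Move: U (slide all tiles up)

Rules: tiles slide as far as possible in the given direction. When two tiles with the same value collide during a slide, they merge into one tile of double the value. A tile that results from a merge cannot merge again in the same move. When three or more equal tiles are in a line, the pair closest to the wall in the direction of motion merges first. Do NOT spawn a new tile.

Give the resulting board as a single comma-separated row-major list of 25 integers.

Answer: 2, 4, 2, 64, 64, 32, 64, 32, 0, 8, 0, 0, 0, 0, 0, 0, 0, 0, 0, 0, 0, 0, 0, 0, 0

Derivation:
Slide up:
col 0: [0, 0, 2, 0, 32] -> [2, 32, 0, 0, 0]
col 1: [0, 4, 0, 64, 0] -> [4, 64, 0, 0, 0]
col 2: [0, 2, 0, 32, 0] -> [2, 32, 0, 0, 0]
col 3: [0, 0, 0, 0, 64] -> [64, 0, 0, 0, 0]
col 4: [32, 0, 0, 32, 8] -> [64, 8, 0, 0, 0]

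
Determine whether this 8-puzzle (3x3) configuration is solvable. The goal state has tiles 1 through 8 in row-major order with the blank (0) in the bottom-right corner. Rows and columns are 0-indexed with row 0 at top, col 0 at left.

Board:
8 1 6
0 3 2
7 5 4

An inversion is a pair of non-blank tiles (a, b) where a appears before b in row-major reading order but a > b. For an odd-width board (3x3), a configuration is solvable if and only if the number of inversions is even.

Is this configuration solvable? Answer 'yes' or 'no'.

Inversions (pairs i<j in row-major order where tile[i] > tile[j] > 0): 15
15 is odd, so the puzzle is not solvable.

Answer: no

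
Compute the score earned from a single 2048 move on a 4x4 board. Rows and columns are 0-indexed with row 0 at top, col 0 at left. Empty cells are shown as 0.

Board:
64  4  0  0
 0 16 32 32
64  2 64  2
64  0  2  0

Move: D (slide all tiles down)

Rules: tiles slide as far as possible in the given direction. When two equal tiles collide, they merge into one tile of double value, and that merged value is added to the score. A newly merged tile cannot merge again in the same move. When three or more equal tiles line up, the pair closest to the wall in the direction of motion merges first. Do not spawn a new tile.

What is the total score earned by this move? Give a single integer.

Answer: 128

Derivation:
Slide down:
col 0: [64, 0, 64, 64] -> [0, 0, 64, 128]  score +128 (running 128)
col 1: [4, 16, 2, 0] -> [0, 4, 16, 2]  score +0 (running 128)
col 2: [0, 32, 64, 2] -> [0, 32, 64, 2]  score +0 (running 128)
col 3: [0, 32, 2, 0] -> [0, 0, 32, 2]  score +0 (running 128)
Board after move:
  0   0   0   0
  0   4  32   0
 64  16  64  32
128   2   2   2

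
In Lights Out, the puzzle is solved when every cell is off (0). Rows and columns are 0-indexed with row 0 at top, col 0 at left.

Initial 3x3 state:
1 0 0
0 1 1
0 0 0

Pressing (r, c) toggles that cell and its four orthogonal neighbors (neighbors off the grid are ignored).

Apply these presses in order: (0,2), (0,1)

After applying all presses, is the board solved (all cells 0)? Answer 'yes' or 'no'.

Answer: yes

Derivation:
After press 1 at (0,2):
1 1 1
0 1 0
0 0 0

After press 2 at (0,1):
0 0 0
0 0 0
0 0 0

Lights still on: 0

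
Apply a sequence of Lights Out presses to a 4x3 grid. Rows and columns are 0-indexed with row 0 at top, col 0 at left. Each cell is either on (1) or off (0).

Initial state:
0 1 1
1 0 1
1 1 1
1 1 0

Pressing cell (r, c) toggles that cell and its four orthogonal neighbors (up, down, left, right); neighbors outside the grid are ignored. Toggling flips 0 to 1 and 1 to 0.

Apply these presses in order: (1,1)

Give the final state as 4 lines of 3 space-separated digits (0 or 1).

After press 1 at (1,1):
0 0 1
0 1 0
1 0 1
1 1 0

Answer: 0 0 1
0 1 0
1 0 1
1 1 0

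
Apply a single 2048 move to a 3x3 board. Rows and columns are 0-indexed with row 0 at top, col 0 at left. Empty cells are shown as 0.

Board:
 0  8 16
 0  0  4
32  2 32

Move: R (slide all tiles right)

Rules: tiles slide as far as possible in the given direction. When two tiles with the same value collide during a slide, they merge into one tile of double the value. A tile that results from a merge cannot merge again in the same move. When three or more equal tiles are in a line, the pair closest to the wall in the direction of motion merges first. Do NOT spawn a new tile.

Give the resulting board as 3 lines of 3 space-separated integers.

Answer:  0  8 16
 0  0  4
32  2 32

Derivation:
Slide right:
row 0: [0, 8, 16] -> [0, 8, 16]
row 1: [0, 0, 4] -> [0, 0, 4]
row 2: [32, 2, 32] -> [32, 2, 32]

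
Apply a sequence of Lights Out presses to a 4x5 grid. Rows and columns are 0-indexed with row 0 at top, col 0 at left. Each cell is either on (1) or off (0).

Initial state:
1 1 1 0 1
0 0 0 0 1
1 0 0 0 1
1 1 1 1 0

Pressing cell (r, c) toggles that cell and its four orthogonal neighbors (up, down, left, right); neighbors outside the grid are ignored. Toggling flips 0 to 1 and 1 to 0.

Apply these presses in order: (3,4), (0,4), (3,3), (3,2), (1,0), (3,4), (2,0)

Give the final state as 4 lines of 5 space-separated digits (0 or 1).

After press 1 at (3,4):
1 1 1 0 1
0 0 0 0 1
1 0 0 0 0
1 1 1 0 1

After press 2 at (0,4):
1 1 1 1 0
0 0 0 0 0
1 0 0 0 0
1 1 1 0 1

After press 3 at (3,3):
1 1 1 1 0
0 0 0 0 0
1 0 0 1 0
1 1 0 1 0

After press 4 at (3,2):
1 1 1 1 0
0 0 0 0 0
1 0 1 1 0
1 0 1 0 0

After press 5 at (1,0):
0 1 1 1 0
1 1 0 0 0
0 0 1 1 0
1 0 1 0 0

After press 6 at (3,4):
0 1 1 1 0
1 1 0 0 0
0 0 1 1 1
1 0 1 1 1

After press 7 at (2,0):
0 1 1 1 0
0 1 0 0 0
1 1 1 1 1
0 0 1 1 1

Answer: 0 1 1 1 0
0 1 0 0 0
1 1 1 1 1
0 0 1 1 1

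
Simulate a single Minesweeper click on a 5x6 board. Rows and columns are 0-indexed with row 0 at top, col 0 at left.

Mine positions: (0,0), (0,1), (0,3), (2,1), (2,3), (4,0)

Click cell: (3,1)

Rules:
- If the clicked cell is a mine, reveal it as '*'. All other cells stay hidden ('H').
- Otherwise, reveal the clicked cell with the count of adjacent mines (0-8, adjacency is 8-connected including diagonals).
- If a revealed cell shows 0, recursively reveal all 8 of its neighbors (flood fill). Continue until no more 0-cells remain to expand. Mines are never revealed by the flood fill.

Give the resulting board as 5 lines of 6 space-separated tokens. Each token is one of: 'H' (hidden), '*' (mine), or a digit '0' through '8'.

H H H H H H
H H H H H H
H H H H H H
H 2 H H H H
H H H H H H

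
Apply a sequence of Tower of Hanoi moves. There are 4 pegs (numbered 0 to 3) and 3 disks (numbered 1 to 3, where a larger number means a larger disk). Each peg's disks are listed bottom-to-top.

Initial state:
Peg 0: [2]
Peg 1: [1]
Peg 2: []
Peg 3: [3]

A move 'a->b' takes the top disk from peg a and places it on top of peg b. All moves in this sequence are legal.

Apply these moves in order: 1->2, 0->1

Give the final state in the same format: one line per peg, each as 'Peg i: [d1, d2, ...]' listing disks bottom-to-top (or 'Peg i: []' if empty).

Answer: Peg 0: []
Peg 1: [2]
Peg 2: [1]
Peg 3: [3]

Derivation:
After move 1 (1->2):
Peg 0: [2]
Peg 1: []
Peg 2: [1]
Peg 3: [3]

After move 2 (0->1):
Peg 0: []
Peg 1: [2]
Peg 2: [1]
Peg 3: [3]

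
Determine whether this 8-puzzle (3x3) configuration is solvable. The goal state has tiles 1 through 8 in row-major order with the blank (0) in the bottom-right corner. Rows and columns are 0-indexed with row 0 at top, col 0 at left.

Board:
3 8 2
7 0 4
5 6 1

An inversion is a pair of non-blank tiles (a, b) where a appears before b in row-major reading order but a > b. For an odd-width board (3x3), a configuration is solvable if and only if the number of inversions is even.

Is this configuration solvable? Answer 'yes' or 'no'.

Answer: yes

Derivation:
Inversions (pairs i<j in row-major order where tile[i] > tile[j] > 0): 16
16 is even, so the puzzle is solvable.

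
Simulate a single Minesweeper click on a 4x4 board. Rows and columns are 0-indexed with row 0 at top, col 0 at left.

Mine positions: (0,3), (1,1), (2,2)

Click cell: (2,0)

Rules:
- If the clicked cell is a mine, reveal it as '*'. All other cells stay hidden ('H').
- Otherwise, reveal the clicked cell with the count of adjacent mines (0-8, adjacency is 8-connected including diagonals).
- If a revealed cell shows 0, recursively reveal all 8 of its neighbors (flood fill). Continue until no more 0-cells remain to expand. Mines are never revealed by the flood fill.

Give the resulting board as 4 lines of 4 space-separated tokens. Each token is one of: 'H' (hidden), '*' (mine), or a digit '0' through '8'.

H H H H
H H H H
1 H H H
H H H H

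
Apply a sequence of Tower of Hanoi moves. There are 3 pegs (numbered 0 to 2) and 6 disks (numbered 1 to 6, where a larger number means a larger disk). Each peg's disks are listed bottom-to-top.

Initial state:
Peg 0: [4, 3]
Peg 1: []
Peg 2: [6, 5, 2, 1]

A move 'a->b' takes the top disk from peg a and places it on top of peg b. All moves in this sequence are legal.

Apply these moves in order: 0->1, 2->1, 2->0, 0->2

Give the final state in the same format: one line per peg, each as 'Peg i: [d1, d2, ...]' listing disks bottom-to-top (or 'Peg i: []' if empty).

After move 1 (0->1):
Peg 0: [4]
Peg 1: [3]
Peg 2: [6, 5, 2, 1]

After move 2 (2->1):
Peg 0: [4]
Peg 1: [3, 1]
Peg 2: [6, 5, 2]

After move 3 (2->0):
Peg 0: [4, 2]
Peg 1: [3, 1]
Peg 2: [6, 5]

After move 4 (0->2):
Peg 0: [4]
Peg 1: [3, 1]
Peg 2: [6, 5, 2]

Answer: Peg 0: [4]
Peg 1: [3, 1]
Peg 2: [6, 5, 2]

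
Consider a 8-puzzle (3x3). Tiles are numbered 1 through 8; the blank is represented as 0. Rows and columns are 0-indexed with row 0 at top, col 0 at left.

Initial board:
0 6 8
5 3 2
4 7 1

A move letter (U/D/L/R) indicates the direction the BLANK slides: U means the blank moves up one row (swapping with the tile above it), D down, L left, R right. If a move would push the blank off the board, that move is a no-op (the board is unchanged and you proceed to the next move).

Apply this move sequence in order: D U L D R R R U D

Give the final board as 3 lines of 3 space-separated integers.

After move 1 (D):
5 6 8
0 3 2
4 7 1

After move 2 (U):
0 6 8
5 3 2
4 7 1

After move 3 (L):
0 6 8
5 3 2
4 7 1

After move 4 (D):
5 6 8
0 3 2
4 7 1

After move 5 (R):
5 6 8
3 0 2
4 7 1

After move 6 (R):
5 6 8
3 2 0
4 7 1

After move 7 (R):
5 6 8
3 2 0
4 7 1

After move 8 (U):
5 6 0
3 2 8
4 7 1

After move 9 (D):
5 6 8
3 2 0
4 7 1

Answer: 5 6 8
3 2 0
4 7 1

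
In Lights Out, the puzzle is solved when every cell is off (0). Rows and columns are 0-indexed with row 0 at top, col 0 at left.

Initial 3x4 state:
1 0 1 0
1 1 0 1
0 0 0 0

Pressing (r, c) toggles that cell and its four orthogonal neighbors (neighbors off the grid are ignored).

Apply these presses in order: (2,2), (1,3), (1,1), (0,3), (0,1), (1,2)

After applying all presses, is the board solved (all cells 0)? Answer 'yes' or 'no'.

Answer: yes

Derivation:
After press 1 at (2,2):
1 0 1 0
1 1 1 1
0 1 1 1

After press 2 at (1,3):
1 0 1 1
1 1 0 0
0 1 1 0

After press 3 at (1,1):
1 1 1 1
0 0 1 0
0 0 1 0

After press 4 at (0,3):
1 1 0 0
0 0 1 1
0 0 1 0

After press 5 at (0,1):
0 0 1 0
0 1 1 1
0 0 1 0

After press 6 at (1,2):
0 0 0 0
0 0 0 0
0 0 0 0

Lights still on: 0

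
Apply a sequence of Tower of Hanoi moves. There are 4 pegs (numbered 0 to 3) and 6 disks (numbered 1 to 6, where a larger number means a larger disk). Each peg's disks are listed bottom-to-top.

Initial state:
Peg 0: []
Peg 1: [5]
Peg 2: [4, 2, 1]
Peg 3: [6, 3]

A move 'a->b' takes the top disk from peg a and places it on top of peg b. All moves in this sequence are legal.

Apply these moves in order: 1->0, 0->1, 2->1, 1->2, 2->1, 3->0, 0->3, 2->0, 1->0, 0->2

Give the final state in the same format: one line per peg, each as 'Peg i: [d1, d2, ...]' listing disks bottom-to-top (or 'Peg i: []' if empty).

Answer: Peg 0: [2]
Peg 1: [5]
Peg 2: [4, 1]
Peg 3: [6, 3]

Derivation:
After move 1 (1->0):
Peg 0: [5]
Peg 1: []
Peg 2: [4, 2, 1]
Peg 3: [6, 3]

After move 2 (0->1):
Peg 0: []
Peg 1: [5]
Peg 2: [4, 2, 1]
Peg 3: [6, 3]

After move 3 (2->1):
Peg 0: []
Peg 1: [5, 1]
Peg 2: [4, 2]
Peg 3: [6, 3]

After move 4 (1->2):
Peg 0: []
Peg 1: [5]
Peg 2: [4, 2, 1]
Peg 3: [6, 3]

After move 5 (2->1):
Peg 0: []
Peg 1: [5, 1]
Peg 2: [4, 2]
Peg 3: [6, 3]

After move 6 (3->0):
Peg 0: [3]
Peg 1: [5, 1]
Peg 2: [4, 2]
Peg 3: [6]

After move 7 (0->3):
Peg 0: []
Peg 1: [5, 1]
Peg 2: [4, 2]
Peg 3: [6, 3]

After move 8 (2->0):
Peg 0: [2]
Peg 1: [5, 1]
Peg 2: [4]
Peg 3: [6, 3]

After move 9 (1->0):
Peg 0: [2, 1]
Peg 1: [5]
Peg 2: [4]
Peg 3: [6, 3]

After move 10 (0->2):
Peg 0: [2]
Peg 1: [5]
Peg 2: [4, 1]
Peg 3: [6, 3]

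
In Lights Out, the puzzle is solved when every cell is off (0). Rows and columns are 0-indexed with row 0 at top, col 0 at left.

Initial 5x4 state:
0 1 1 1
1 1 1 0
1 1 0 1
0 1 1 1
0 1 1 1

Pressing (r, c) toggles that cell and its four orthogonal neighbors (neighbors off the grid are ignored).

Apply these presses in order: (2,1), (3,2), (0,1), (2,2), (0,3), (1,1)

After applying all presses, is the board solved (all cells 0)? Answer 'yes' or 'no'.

Answer: no

Derivation:
After press 1 at (2,1):
0 1 1 1
1 0 1 0
0 0 1 1
0 0 1 1
0 1 1 1

After press 2 at (3,2):
0 1 1 1
1 0 1 0
0 0 0 1
0 1 0 0
0 1 0 1

After press 3 at (0,1):
1 0 0 1
1 1 1 0
0 0 0 1
0 1 0 0
0 1 0 1

After press 4 at (2,2):
1 0 0 1
1 1 0 0
0 1 1 0
0 1 1 0
0 1 0 1

After press 5 at (0,3):
1 0 1 0
1 1 0 1
0 1 1 0
0 1 1 0
0 1 0 1

After press 6 at (1,1):
1 1 1 0
0 0 1 1
0 0 1 0
0 1 1 0
0 1 0 1

Lights still on: 10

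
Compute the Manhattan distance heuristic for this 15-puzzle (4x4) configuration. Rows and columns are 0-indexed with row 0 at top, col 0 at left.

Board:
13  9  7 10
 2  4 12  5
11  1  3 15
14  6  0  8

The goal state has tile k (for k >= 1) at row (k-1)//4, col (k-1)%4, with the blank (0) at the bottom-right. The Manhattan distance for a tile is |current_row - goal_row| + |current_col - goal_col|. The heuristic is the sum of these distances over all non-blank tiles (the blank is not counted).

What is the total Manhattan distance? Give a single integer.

Answer: 35

Derivation:
Tile 13: at (0,0), goal (3,0), distance |0-3|+|0-0| = 3
Tile 9: at (0,1), goal (2,0), distance |0-2|+|1-0| = 3
Tile 7: at (0,2), goal (1,2), distance |0-1|+|2-2| = 1
Tile 10: at (0,3), goal (2,1), distance |0-2|+|3-1| = 4
Tile 2: at (1,0), goal (0,1), distance |1-0|+|0-1| = 2
Tile 4: at (1,1), goal (0,3), distance |1-0|+|1-3| = 3
Tile 12: at (1,2), goal (2,3), distance |1-2|+|2-3| = 2
Tile 5: at (1,3), goal (1,0), distance |1-1|+|3-0| = 3
Tile 11: at (2,0), goal (2,2), distance |2-2|+|0-2| = 2
Tile 1: at (2,1), goal (0,0), distance |2-0|+|1-0| = 3
Tile 3: at (2,2), goal (0,2), distance |2-0|+|2-2| = 2
Tile 15: at (2,3), goal (3,2), distance |2-3|+|3-2| = 2
Tile 14: at (3,0), goal (3,1), distance |3-3|+|0-1| = 1
Tile 6: at (3,1), goal (1,1), distance |3-1|+|1-1| = 2
Tile 8: at (3,3), goal (1,3), distance |3-1|+|3-3| = 2
Sum: 3 + 3 + 1 + 4 + 2 + 3 + 2 + 3 + 2 + 3 + 2 + 2 + 1 + 2 + 2 = 35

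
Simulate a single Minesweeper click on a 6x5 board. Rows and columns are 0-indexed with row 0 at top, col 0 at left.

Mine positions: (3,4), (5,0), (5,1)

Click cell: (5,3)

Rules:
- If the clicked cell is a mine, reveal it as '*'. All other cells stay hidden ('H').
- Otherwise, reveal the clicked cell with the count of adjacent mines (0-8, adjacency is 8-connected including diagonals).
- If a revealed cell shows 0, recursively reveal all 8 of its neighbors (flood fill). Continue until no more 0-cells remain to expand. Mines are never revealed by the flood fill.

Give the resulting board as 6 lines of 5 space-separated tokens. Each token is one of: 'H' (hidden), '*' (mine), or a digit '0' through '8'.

H H H H H
H H H H H
H H H H H
H H H H H
H H 1 1 1
H H 1 0 0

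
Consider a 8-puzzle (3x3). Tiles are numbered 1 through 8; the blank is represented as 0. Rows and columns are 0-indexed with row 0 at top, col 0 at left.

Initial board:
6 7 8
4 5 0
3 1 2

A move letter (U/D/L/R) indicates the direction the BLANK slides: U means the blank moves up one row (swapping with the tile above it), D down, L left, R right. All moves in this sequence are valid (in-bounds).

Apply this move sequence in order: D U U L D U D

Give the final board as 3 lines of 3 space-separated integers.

Answer: 6 5 7
4 0 8
3 1 2

Derivation:
After move 1 (D):
6 7 8
4 5 2
3 1 0

After move 2 (U):
6 7 8
4 5 0
3 1 2

After move 3 (U):
6 7 0
4 5 8
3 1 2

After move 4 (L):
6 0 7
4 5 8
3 1 2

After move 5 (D):
6 5 7
4 0 8
3 1 2

After move 6 (U):
6 0 7
4 5 8
3 1 2

After move 7 (D):
6 5 7
4 0 8
3 1 2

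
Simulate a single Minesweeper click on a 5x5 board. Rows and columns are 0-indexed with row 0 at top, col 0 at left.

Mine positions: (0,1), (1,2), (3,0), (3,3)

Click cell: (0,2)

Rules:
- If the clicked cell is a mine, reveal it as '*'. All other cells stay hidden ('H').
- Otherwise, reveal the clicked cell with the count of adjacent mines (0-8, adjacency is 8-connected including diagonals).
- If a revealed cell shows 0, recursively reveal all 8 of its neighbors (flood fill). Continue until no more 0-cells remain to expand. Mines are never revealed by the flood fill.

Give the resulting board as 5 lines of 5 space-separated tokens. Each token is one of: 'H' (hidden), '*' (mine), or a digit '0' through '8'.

H H 2 H H
H H H H H
H H H H H
H H H H H
H H H H H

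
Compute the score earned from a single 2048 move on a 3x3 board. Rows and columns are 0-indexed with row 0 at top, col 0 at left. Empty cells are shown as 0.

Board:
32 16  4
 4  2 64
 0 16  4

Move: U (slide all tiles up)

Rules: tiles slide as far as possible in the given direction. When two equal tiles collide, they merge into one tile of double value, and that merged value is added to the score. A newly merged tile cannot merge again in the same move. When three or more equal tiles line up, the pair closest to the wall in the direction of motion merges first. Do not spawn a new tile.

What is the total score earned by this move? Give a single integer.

Slide up:
col 0: [32, 4, 0] -> [32, 4, 0]  score +0 (running 0)
col 1: [16, 2, 16] -> [16, 2, 16]  score +0 (running 0)
col 2: [4, 64, 4] -> [4, 64, 4]  score +0 (running 0)
Board after move:
32 16  4
 4  2 64
 0 16  4

Answer: 0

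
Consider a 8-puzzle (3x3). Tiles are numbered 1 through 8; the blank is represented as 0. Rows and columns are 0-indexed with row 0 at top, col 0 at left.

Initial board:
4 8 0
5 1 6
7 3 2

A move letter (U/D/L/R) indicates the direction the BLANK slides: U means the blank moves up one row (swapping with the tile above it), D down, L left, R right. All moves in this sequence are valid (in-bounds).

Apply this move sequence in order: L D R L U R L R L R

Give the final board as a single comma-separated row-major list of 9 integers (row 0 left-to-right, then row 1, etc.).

After move 1 (L):
4 0 8
5 1 6
7 3 2

After move 2 (D):
4 1 8
5 0 6
7 3 2

After move 3 (R):
4 1 8
5 6 0
7 3 2

After move 4 (L):
4 1 8
5 0 6
7 3 2

After move 5 (U):
4 0 8
5 1 6
7 3 2

After move 6 (R):
4 8 0
5 1 6
7 3 2

After move 7 (L):
4 0 8
5 1 6
7 3 2

After move 8 (R):
4 8 0
5 1 6
7 3 2

After move 9 (L):
4 0 8
5 1 6
7 3 2

After move 10 (R):
4 8 0
5 1 6
7 3 2

Answer: 4, 8, 0, 5, 1, 6, 7, 3, 2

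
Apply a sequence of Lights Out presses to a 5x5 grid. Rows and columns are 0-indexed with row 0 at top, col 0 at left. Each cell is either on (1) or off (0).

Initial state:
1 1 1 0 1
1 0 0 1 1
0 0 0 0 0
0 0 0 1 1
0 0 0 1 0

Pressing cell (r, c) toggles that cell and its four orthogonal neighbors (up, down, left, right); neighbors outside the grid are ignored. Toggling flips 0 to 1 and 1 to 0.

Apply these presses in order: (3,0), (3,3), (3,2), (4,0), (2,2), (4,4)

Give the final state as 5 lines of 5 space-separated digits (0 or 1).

After press 1 at (3,0):
1 1 1 0 1
1 0 0 1 1
1 0 0 0 0
1 1 0 1 1
1 0 0 1 0

After press 2 at (3,3):
1 1 1 0 1
1 0 0 1 1
1 0 0 1 0
1 1 1 0 0
1 0 0 0 0

After press 3 at (3,2):
1 1 1 0 1
1 0 0 1 1
1 0 1 1 0
1 0 0 1 0
1 0 1 0 0

After press 4 at (4,0):
1 1 1 0 1
1 0 0 1 1
1 0 1 1 0
0 0 0 1 0
0 1 1 0 0

After press 5 at (2,2):
1 1 1 0 1
1 0 1 1 1
1 1 0 0 0
0 0 1 1 0
0 1 1 0 0

After press 6 at (4,4):
1 1 1 0 1
1 0 1 1 1
1 1 0 0 0
0 0 1 1 1
0 1 1 1 1

Answer: 1 1 1 0 1
1 0 1 1 1
1 1 0 0 0
0 0 1 1 1
0 1 1 1 1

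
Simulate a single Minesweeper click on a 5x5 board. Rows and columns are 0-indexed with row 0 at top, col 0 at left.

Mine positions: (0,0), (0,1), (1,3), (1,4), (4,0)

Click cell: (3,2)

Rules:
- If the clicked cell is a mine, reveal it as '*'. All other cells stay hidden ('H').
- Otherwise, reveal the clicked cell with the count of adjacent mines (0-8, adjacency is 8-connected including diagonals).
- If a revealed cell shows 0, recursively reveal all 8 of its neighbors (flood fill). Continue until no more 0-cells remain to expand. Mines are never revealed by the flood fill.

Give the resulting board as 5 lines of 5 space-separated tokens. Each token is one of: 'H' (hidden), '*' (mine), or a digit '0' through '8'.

H H H H H
2 2 2 H H
0 0 1 2 2
1 1 0 0 0
H 1 0 0 0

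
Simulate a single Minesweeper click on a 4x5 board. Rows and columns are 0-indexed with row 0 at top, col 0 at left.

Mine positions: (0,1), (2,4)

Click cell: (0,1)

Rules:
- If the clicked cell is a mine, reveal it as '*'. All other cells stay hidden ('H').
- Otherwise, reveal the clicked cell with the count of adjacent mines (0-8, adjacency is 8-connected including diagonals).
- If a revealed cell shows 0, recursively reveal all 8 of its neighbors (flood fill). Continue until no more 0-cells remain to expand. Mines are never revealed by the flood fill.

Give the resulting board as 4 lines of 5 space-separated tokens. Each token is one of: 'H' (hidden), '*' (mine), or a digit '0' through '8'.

H * H H H
H H H H H
H H H H H
H H H H H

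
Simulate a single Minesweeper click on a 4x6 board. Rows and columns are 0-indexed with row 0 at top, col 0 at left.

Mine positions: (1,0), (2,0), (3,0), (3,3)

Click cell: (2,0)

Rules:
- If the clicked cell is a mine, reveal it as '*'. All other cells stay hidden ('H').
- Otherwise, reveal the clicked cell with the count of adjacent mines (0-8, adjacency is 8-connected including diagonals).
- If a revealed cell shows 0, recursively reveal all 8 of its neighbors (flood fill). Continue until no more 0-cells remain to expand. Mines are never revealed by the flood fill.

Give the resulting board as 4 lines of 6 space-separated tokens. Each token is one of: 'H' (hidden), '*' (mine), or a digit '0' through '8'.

H H H H H H
H H H H H H
* H H H H H
H H H H H H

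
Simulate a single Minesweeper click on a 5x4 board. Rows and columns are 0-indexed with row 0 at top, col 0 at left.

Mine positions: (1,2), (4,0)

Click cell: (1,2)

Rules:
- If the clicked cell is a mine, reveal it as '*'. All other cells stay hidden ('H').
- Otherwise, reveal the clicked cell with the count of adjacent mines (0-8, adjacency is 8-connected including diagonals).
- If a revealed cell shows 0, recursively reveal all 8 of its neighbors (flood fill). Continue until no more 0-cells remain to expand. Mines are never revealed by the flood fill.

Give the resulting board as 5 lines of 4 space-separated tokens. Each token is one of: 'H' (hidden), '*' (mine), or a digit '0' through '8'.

H H H H
H H * H
H H H H
H H H H
H H H H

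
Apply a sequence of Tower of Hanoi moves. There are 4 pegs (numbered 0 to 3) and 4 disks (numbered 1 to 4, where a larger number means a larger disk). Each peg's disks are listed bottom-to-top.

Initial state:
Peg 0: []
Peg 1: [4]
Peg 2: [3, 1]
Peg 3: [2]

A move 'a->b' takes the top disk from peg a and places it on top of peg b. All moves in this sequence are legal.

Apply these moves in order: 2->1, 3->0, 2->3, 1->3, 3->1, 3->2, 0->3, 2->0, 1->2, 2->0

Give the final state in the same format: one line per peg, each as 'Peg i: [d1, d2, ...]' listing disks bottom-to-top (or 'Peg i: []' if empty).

After move 1 (2->1):
Peg 0: []
Peg 1: [4, 1]
Peg 2: [3]
Peg 3: [2]

After move 2 (3->0):
Peg 0: [2]
Peg 1: [4, 1]
Peg 2: [3]
Peg 3: []

After move 3 (2->3):
Peg 0: [2]
Peg 1: [4, 1]
Peg 2: []
Peg 3: [3]

After move 4 (1->3):
Peg 0: [2]
Peg 1: [4]
Peg 2: []
Peg 3: [3, 1]

After move 5 (3->1):
Peg 0: [2]
Peg 1: [4, 1]
Peg 2: []
Peg 3: [3]

After move 6 (3->2):
Peg 0: [2]
Peg 1: [4, 1]
Peg 2: [3]
Peg 3: []

After move 7 (0->3):
Peg 0: []
Peg 1: [4, 1]
Peg 2: [3]
Peg 3: [2]

After move 8 (2->0):
Peg 0: [3]
Peg 1: [4, 1]
Peg 2: []
Peg 3: [2]

After move 9 (1->2):
Peg 0: [3]
Peg 1: [4]
Peg 2: [1]
Peg 3: [2]

After move 10 (2->0):
Peg 0: [3, 1]
Peg 1: [4]
Peg 2: []
Peg 3: [2]

Answer: Peg 0: [3, 1]
Peg 1: [4]
Peg 2: []
Peg 3: [2]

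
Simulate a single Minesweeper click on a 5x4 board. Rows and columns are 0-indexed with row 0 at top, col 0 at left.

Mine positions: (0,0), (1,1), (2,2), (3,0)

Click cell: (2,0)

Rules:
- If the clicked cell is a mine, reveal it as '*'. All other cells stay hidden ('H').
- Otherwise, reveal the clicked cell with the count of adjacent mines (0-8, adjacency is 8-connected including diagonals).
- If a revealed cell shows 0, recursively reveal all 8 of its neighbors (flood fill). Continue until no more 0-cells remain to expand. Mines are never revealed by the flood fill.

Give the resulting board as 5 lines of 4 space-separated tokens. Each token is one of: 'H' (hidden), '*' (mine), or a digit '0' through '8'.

H H H H
H H H H
2 H H H
H H H H
H H H H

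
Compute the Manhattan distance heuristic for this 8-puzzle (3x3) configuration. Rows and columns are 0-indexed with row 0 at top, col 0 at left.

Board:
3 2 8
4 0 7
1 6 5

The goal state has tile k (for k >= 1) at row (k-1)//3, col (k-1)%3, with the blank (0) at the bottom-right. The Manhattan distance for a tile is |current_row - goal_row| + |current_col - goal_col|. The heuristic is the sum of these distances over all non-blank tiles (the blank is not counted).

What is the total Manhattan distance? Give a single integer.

Answer: 14

Derivation:
Tile 3: at (0,0), goal (0,2), distance |0-0|+|0-2| = 2
Tile 2: at (0,1), goal (0,1), distance |0-0|+|1-1| = 0
Tile 8: at (0,2), goal (2,1), distance |0-2|+|2-1| = 3
Tile 4: at (1,0), goal (1,0), distance |1-1|+|0-0| = 0
Tile 7: at (1,2), goal (2,0), distance |1-2|+|2-0| = 3
Tile 1: at (2,0), goal (0,0), distance |2-0|+|0-0| = 2
Tile 6: at (2,1), goal (1,2), distance |2-1|+|1-2| = 2
Tile 5: at (2,2), goal (1,1), distance |2-1|+|2-1| = 2
Sum: 2 + 0 + 3 + 0 + 3 + 2 + 2 + 2 = 14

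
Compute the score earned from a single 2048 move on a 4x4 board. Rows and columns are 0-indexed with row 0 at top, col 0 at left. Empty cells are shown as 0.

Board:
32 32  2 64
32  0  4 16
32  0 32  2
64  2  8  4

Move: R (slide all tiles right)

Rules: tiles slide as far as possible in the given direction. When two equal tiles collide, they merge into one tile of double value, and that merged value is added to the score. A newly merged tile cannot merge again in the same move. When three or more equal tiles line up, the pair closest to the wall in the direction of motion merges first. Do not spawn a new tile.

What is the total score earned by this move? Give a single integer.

Answer: 128

Derivation:
Slide right:
row 0: [32, 32, 2, 64] -> [0, 64, 2, 64]  score +64 (running 64)
row 1: [32, 0, 4, 16] -> [0, 32, 4, 16]  score +0 (running 64)
row 2: [32, 0, 32, 2] -> [0, 0, 64, 2]  score +64 (running 128)
row 3: [64, 2, 8, 4] -> [64, 2, 8, 4]  score +0 (running 128)
Board after move:
 0 64  2 64
 0 32  4 16
 0  0 64  2
64  2  8  4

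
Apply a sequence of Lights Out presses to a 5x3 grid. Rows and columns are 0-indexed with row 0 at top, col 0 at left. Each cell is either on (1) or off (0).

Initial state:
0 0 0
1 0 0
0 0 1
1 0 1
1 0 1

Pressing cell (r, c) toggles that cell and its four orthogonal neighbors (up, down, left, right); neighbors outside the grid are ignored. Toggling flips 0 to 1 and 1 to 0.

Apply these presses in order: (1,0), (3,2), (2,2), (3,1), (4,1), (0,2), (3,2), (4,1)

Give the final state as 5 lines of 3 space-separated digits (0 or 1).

After press 1 at (1,0):
1 0 0
0 1 0
1 0 1
1 0 1
1 0 1

After press 2 at (3,2):
1 0 0
0 1 0
1 0 0
1 1 0
1 0 0

After press 3 at (2,2):
1 0 0
0 1 1
1 1 1
1 1 1
1 0 0

After press 4 at (3,1):
1 0 0
0 1 1
1 0 1
0 0 0
1 1 0

After press 5 at (4,1):
1 0 0
0 1 1
1 0 1
0 1 0
0 0 1

After press 6 at (0,2):
1 1 1
0 1 0
1 0 1
0 1 0
0 0 1

After press 7 at (3,2):
1 1 1
0 1 0
1 0 0
0 0 1
0 0 0

After press 8 at (4,1):
1 1 1
0 1 0
1 0 0
0 1 1
1 1 1

Answer: 1 1 1
0 1 0
1 0 0
0 1 1
1 1 1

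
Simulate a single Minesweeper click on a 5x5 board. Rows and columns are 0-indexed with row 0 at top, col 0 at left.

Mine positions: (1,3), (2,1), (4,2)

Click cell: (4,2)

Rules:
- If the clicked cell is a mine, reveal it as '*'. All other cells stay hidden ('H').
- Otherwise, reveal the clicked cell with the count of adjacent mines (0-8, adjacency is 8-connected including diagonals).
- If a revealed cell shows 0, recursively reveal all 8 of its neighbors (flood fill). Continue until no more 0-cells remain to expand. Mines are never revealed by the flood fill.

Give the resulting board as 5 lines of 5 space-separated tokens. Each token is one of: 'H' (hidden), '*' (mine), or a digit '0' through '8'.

H H H H H
H H H H H
H H H H H
H H H H H
H H * H H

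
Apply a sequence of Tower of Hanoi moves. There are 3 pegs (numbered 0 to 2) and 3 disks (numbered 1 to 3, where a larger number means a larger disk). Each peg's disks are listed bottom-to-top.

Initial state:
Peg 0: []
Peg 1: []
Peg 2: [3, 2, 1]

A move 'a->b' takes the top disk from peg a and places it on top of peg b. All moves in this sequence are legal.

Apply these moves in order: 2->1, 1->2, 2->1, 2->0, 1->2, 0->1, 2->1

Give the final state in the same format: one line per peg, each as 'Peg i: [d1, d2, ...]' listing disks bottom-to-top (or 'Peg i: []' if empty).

Answer: Peg 0: []
Peg 1: [2, 1]
Peg 2: [3]

Derivation:
After move 1 (2->1):
Peg 0: []
Peg 1: [1]
Peg 2: [3, 2]

After move 2 (1->2):
Peg 0: []
Peg 1: []
Peg 2: [3, 2, 1]

After move 3 (2->1):
Peg 0: []
Peg 1: [1]
Peg 2: [3, 2]

After move 4 (2->0):
Peg 0: [2]
Peg 1: [1]
Peg 2: [3]

After move 5 (1->2):
Peg 0: [2]
Peg 1: []
Peg 2: [3, 1]

After move 6 (0->1):
Peg 0: []
Peg 1: [2]
Peg 2: [3, 1]

After move 7 (2->1):
Peg 0: []
Peg 1: [2, 1]
Peg 2: [3]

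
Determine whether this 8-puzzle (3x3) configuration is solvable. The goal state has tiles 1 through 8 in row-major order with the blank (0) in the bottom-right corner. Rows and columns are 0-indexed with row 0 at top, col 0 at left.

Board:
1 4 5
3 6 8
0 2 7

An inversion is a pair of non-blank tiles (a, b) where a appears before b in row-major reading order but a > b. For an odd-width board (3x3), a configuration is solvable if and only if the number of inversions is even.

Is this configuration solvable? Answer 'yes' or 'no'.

Answer: yes

Derivation:
Inversions (pairs i<j in row-major order where tile[i] > tile[j] > 0): 8
8 is even, so the puzzle is solvable.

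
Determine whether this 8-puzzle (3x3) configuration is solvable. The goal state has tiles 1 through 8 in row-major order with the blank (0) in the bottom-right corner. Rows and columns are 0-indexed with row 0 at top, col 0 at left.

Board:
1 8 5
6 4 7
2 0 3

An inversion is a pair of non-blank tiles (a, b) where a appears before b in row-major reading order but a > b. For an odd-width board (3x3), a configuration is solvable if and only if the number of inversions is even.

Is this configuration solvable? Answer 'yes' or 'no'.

Answer: yes

Derivation:
Inversions (pairs i<j in row-major order where tile[i] > tile[j] > 0): 16
16 is even, so the puzzle is solvable.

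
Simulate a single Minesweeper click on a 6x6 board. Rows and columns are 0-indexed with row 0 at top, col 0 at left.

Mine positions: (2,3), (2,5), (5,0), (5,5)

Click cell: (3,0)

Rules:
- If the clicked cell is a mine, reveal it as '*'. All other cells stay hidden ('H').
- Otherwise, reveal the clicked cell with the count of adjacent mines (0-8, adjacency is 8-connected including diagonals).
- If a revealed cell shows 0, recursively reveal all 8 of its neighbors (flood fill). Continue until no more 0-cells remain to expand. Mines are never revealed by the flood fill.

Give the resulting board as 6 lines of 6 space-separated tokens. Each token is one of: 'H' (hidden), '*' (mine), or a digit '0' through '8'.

0 0 0 0 0 0
0 0 1 1 2 1
0 0 1 H H H
0 0 1 1 2 H
1 1 0 0 1 H
H 1 0 0 1 H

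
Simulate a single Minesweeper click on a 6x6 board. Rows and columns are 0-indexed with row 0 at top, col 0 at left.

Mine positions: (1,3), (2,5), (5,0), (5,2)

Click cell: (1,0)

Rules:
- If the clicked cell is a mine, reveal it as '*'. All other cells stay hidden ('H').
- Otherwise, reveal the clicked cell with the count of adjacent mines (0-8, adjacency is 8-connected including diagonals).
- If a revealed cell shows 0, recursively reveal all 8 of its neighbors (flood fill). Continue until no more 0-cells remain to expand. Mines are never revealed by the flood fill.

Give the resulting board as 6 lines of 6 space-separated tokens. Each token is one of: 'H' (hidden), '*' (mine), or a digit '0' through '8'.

0 0 1 H H H
0 0 1 H H H
0 0 1 1 2 H
0 0 0 0 1 1
1 2 1 1 0 0
H H H 1 0 0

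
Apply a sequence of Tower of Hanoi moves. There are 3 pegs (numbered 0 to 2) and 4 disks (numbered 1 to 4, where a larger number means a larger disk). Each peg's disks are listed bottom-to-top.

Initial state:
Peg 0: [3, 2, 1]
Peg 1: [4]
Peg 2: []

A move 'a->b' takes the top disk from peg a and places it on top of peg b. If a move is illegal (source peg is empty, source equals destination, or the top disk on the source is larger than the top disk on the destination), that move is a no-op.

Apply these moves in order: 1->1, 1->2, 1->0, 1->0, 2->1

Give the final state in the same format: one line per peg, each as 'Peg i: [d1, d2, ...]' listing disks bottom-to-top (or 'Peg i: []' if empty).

After move 1 (1->1):
Peg 0: [3, 2, 1]
Peg 1: [4]
Peg 2: []

After move 2 (1->2):
Peg 0: [3, 2, 1]
Peg 1: []
Peg 2: [4]

After move 3 (1->0):
Peg 0: [3, 2, 1]
Peg 1: []
Peg 2: [4]

After move 4 (1->0):
Peg 0: [3, 2, 1]
Peg 1: []
Peg 2: [4]

After move 5 (2->1):
Peg 0: [3, 2, 1]
Peg 1: [4]
Peg 2: []

Answer: Peg 0: [3, 2, 1]
Peg 1: [4]
Peg 2: []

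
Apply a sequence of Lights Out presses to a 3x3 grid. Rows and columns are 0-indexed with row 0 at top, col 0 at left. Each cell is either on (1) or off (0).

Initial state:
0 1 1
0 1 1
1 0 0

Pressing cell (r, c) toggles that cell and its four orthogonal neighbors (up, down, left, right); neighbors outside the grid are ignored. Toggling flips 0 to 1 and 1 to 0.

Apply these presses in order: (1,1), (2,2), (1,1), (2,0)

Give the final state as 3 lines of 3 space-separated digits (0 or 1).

After press 1 at (1,1):
0 0 1
1 0 0
1 1 0

After press 2 at (2,2):
0 0 1
1 0 1
1 0 1

After press 3 at (1,1):
0 1 1
0 1 0
1 1 1

After press 4 at (2,0):
0 1 1
1 1 0
0 0 1

Answer: 0 1 1
1 1 0
0 0 1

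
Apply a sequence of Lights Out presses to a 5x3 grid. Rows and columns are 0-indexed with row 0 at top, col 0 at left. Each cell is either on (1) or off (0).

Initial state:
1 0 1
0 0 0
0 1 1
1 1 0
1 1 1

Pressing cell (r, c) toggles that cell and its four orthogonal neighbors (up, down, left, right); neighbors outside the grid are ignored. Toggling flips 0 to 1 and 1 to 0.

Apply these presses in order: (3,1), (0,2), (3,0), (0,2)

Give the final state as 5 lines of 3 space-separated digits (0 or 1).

After press 1 at (3,1):
1 0 1
0 0 0
0 0 1
0 0 1
1 0 1

After press 2 at (0,2):
1 1 0
0 0 1
0 0 1
0 0 1
1 0 1

After press 3 at (3,0):
1 1 0
0 0 1
1 0 1
1 1 1
0 0 1

After press 4 at (0,2):
1 0 1
0 0 0
1 0 1
1 1 1
0 0 1

Answer: 1 0 1
0 0 0
1 0 1
1 1 1
0 0 1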